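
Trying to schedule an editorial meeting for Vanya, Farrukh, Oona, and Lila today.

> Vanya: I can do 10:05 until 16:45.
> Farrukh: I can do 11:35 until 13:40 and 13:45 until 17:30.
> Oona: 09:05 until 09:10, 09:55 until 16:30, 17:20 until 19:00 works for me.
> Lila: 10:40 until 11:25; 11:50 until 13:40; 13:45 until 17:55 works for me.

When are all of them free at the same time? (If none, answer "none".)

Vanya ∩ Farrukh: 11:35-13:40, 13:45-16:45.
Vanya ∩ Farrukh ∩ Oona: 11:35-13:40, 13:45-16:30.
Vanya ∩ Farrukh ∩ Oona ∩ Lila: 11:50-13:40, 13:45-16:30.
So the common availability across everyone is 11:50-13:40, 13:45-16:30.

11:50-13:40, 13:45-16:30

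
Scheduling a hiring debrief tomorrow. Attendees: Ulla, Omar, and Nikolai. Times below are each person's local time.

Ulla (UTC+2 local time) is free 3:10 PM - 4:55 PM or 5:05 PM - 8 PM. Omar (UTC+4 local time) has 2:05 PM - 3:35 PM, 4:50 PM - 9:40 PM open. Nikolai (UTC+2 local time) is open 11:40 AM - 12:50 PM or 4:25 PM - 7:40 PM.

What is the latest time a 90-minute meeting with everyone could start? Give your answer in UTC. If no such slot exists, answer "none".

Ulla in UTC: 13:10-14:55, 15:05-18:00 (subtract 2h to convert from UTC+2).
Omar in UTC: 10:05-11:35, 12:50-17:40 (subtract 4h to convert from UTC+4).
Nikolai in UTC: 09:40-10:50, 14:25-17:40 (subtract 2h to convert from UTC+2).
Ulla ∩ Omar: 13:10-14:55, 15:05-17:40.
Ulla ∩ Omar ∩ Nikolai: 14:25-14:55, 15:05-17:40.
The last common window of at least 90 minutes is 15:05-17:40; a 90-minute meeting can start as late as 16:10 and still end by 17:40.

16:10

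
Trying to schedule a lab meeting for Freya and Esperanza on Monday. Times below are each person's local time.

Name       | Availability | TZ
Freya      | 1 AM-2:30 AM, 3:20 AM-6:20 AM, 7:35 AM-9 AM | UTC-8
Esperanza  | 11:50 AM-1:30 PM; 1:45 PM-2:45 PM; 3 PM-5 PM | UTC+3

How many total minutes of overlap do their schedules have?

Freya in UTC: 09:00-10:30, 11:20-14:20, 15:35-17:00 (add 8h to convert from UTC-8).
Esperanza in UTC: 08:50-10:30, 10:45-11:45, 12:00-14:00 (subtract 3h to convert from UTC+3).
Freya ∩ Esperanza: 09:00-10:30, 11:20-11:45, 12:00-14:00.
Summing the common windows: 90 + 25 + 120 = 235 minutes.

235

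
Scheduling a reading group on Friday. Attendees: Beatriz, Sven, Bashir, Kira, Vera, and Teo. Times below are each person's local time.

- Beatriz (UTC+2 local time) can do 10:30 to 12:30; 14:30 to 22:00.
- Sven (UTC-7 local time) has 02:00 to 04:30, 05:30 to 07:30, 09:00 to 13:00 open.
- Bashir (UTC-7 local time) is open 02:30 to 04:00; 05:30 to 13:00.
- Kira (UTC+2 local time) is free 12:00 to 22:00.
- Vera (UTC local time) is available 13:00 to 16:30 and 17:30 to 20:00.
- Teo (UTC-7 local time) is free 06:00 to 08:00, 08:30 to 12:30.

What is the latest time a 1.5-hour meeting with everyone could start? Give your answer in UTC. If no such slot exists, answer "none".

18:00

Beatriz in UTC: 08:30-10:30, 12:30-20:00 (subtract 2h to convert from UTC+2).
Sven in UTC: 09:00-11:30, 12:30-14:30, 16:00-20:00 (add 7h to convert from UTC-7).
Bashir in UTC: 09:30-11:00, 12:30-20:00 (add 7h to convert from UTC-7).
Kira in UTC: 10:00-20:00 (subtract 2h to convert from UTC+2).
Vera in UTC: 13:00-16:30, 17:30-20:00.
Teo in UTC: 13:00-15:00, 15:30-19:30 (add 7h to convert from UTC-7).
Beatriz ∩ Sven: 09:00-10:30, 12:30-14:30, 16:00-20:00.
Beatriz ∩ Sven ∩ Bashir: 09:30-10:30, 12:30-14:30, 16:00-20:00.
Beatriz ∩ Sven ∩ Bashir ∩ Kira: 10:00-10:30, 12:30-14:30, 16:00-20:00.
Beatriz ∩ Sven ∩ Bashir ∩ Kira ∩ Vera: 13:00-14:30, 16:00-16:30, 17:30-20:00.
Beatriz ∩ Sven ∩ Bashir ∩ Kira ∩ Vera ∩ Teo: 13:00-14:30, 16:00-16:30, 17:30-19:30.
The last common window of at least 90 minutes is 17:30-19:30; a 90-minute meeting can start as late as 18:00 and still end by 19:30.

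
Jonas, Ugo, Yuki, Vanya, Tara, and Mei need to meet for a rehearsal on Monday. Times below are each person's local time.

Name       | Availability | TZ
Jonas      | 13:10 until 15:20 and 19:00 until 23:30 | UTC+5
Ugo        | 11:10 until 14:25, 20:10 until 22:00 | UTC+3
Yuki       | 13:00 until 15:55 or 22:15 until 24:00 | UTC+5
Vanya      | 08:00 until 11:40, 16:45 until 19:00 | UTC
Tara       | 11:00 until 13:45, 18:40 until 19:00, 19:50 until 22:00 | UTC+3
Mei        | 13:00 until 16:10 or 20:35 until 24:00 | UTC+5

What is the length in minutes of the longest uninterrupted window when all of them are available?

130

Jonas in UTC: 08:10-10:20, 14:00-18:30 (subtract 5h to convert from UTC+5).
Ugo in UTC: 08:10-11:25, 17:10-19:00 (subtract 3h to convert from UTC+3).
Yuki in UTC: 08:00-10:55, 17:15-19:00 (subtract 5h to convert from UTC+5).
Vanya in UTC: 08:00-11:40, 16:45-19:00.
Tara in UTC: 08:00-10:45, 15:40-16:00, 16:50-19:00 (subtract 3h to convert from UTC+3).
Mei in UTC: 08:00-11:10, 15:35-19:00 (subtract 5h to convert from UTC+5).
Jonas ∩ Ugo: 08:10-10:20, 17:10-18:30.
Jonas ∩ Ugo ∩ Yuki: 08:10-10:20, 17:15-18:30.
Jonas ∩ Ugo ∩ Yuki ∩ Vanya: 08:10-10:20, 17:15-18:30.
Jonas ∩ Ugo ∩ Yuki ∩ Vanya ∩ Tara: 08:10-10:20, 17:15-18:30.
Jonas ∩ Ugo ∩ Yuki ∩ Vanya ∩ Tara ∩ Mei: 08:10-10:20, 17:15-18:30.
Those are the intersection windows.
The longest is 08:10-10:20 at 130 minutes.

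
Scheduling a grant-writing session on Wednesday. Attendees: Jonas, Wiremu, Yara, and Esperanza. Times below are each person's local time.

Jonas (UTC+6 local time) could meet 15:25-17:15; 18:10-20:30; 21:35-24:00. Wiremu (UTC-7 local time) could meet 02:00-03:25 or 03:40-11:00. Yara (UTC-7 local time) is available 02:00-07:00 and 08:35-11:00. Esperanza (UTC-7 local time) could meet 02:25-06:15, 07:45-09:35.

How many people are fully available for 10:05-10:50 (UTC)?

Jonas in UTC: 09:25-11:15, 12:10-14:30, 15:35-18:00 (subtract 6h to convert from UTC+6).
Wiremu in UTC: 09:00-10:25, 10:40-18:00 (add 7h to convert from UTC-7).
Yara in UTC: 09:00-14:00, 15:35-18:00 (add 7h to convert from UTC-7).
Esperanza in UTC: 09:25-13:15, 14:45-16:35 (add 7h to convert from UTC-7).
Jonas, Yara, and Esperanza can make the full 10:05-10:50 slot — that's 3.

3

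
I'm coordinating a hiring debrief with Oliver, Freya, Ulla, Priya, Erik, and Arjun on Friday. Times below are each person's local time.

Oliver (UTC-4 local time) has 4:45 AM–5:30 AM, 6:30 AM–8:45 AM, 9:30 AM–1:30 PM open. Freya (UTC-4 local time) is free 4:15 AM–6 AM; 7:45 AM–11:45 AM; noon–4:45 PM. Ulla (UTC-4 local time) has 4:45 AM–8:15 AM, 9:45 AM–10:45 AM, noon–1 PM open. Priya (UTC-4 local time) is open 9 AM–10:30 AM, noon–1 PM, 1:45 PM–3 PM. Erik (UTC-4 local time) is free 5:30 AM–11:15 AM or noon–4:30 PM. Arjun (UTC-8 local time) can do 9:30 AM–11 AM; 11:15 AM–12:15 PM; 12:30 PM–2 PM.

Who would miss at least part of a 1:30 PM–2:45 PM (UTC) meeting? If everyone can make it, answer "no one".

Arjun, Priya, Ulla

Oliver in UTC: 08:45-09:30, 10:30-12:45, 13:30-17:30 (add 4h to convert from UTC-4).
Freya in UTC: 08:15-10:00, 11:45-15:45, 16:00-20:45 (add 4h to convert from UTC-4).
Ulla in UTC: 08:45-12:15, 13:45-14:45, 16:00-17:00 (add 4h to convert from UTC-4).
Priya in UTC: 13:00-14:30, 16:00-17:00, 17:45-19:00 (add 4h to convert from UTC-4).
Erik in UTC: 09:30-15:15, 16:00-20:30 (add 4h to convert from UTC-4).
Arjun in UTC: 17:30-19:00, 19:15-20:15, 20:30-22:00 (add 8h to convert from UTC-8).
Oliver: free for 13:30-14:45. Freya: free for 13:30-14:45. Ulla: not fully free for 13:30-14:45. Priya: not fully free for 13:30-14:45. Erik: free for 13:30-14:45. Arjun: not fully free for 13:30-14:45.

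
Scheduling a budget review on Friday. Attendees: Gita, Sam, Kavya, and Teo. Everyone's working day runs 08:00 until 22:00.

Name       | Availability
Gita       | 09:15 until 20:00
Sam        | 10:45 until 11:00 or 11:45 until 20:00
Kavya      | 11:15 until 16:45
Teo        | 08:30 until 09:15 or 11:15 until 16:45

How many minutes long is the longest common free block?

300

Gita ∩ Sam: 10:45-11:00, 11:45-20:00.
Gita ∩ Sam ∩ Kavya: 11:45-16:45.
Gita ∩ Sam ∩ Kavya ∩ Teo: 11:45-16:45.
The longest is 11:45-16:45 at 300 minutes.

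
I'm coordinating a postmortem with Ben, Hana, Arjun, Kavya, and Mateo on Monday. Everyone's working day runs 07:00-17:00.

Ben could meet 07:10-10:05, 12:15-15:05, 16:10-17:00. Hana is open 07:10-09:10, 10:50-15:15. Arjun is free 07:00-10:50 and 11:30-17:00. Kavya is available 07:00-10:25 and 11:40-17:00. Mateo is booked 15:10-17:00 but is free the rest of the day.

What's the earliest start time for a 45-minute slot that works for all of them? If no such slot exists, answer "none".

07:10

Ben free: 07:10-10:05, 12:15-15:05, 16:10-17:00.
Hana free: 07:10-09:10, 10:50-15:15.
Arjun free: 07:00-10:50, 11:30-17:00.
Kavya free: 07:00-10:25, 11:40-17:00.
Mateo free: 07:00-15:10 (invert busy blocks within the working day).
Ben ∩ Hana: 07:10-09:10, 12:15-15:05.
Ben ∩ Hana ∩ Arjun: 07:10-09:10, 12:15-15:05.
Ben ∩ Hana ∩ Arjun ∩ Kavya: 07:10-09:10, 12:15-15:05.
Ben ∩ Hana ∩ Arjun ∩ Kavya ∩ Mateo: 07:10-09:10, 12:15-15:05.
Those are the intersection windows.
The first common window of at least 45 minutes is 07:10-09:10, so the earliest start is 07:10.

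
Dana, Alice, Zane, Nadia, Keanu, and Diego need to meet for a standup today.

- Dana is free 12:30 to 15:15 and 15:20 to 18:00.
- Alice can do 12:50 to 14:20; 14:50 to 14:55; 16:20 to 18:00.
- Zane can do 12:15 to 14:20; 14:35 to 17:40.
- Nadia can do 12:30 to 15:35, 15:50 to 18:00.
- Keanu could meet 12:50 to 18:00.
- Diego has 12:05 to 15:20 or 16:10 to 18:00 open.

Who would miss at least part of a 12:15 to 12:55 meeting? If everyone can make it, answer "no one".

Dana: not fully free for 12:15-12:55. Alice: not fully free for 12:15-12:55. Zane: free for 12:15-12:55. Nadia: not fully free for 12:15-12:55. Keanu: not fully free for 12:15-12:55. Diego: free for 12:15-12:55.

Alice, Dana, Keanu, Nadia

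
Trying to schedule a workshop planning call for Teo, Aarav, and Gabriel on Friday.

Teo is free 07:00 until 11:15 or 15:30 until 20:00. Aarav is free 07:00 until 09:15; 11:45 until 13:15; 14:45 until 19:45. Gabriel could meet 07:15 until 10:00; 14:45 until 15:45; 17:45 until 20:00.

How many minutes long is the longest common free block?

120

Teo ∩ Aarav: 07:00-09:15, 15:30-19:45.
Teo ∩ Aarav ∩ Gabriel: 07:15-09:15, 15:30-15:45, 17:45-19:45.
So the common availability across everyone is 07:15-09:15, 15:30-15:45, 17:45-19:45.
The longest is 07:15-09:15 at 120 minutes.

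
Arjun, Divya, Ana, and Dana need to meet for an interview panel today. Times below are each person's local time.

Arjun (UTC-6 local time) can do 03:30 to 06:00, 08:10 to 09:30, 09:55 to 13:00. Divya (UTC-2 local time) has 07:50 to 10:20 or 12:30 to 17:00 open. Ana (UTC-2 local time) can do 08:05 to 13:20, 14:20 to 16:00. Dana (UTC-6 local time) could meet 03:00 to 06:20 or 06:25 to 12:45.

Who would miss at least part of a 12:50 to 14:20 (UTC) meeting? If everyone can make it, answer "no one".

Arjun, Divya

Arjun in UTC: 09:30-12:00, 14:10-15:30, 15:55-19:00 (add 6h to convert from UTC-6).
Divya in UTC: 09:50-12:20, 14:30-19:00 (add 2h to convert from UTC-2).
Ana in UTC: 10:05-15:20, 16:20-18:00 (add 2h to convert from UTC-2).
Dana in UTC: 09:00-12:20, 12:25-18:45 (add 6h to convert from UTC-6).
Arjun: not fully free for 12:50-14:20. Divya: not fully free for 12:50-14:20. Ana: free for 12:50-14:20. Dana: free for 12:50-14:20.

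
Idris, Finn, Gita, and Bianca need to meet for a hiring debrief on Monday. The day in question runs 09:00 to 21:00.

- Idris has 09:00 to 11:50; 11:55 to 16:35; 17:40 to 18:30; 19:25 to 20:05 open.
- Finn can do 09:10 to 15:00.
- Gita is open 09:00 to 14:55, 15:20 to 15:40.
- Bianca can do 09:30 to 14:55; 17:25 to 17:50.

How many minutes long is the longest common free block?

Idris ∩ Finn: 09:10-11:50, 11:55-15:00.
Idris ∩ Finn ∩ Gita: 09:10-11:50, 11:55-14:55.
Idris ∩ Finn ∩ Gita ∩ Bianca: 09:30-11:50, 11:55-14:55.
Those are the intersection windows.
The longest is 11:55-14:55 at 180 minutes.

180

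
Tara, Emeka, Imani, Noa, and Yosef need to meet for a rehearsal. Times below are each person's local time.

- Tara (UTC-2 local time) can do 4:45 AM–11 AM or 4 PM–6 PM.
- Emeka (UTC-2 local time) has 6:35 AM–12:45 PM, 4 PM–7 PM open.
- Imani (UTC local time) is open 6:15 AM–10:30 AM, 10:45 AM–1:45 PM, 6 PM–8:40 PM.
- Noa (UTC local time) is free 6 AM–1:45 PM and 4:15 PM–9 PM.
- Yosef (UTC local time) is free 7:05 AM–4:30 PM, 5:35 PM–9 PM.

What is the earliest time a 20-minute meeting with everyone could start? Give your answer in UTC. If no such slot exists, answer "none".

Tara in UTC: 06:45-13:00, 18:00-20:00 (add 2h to convert from UTC-2).
Emeka in UTC: 08:35-14:45, 18:00-21:00 (add 2h to convert from UTC-2).
Imani in UTC: 06:15-10:30, 10:45-13:45, 18:00-20:40.
Noa in UTC: 06:00-13:45, 16:15-21:00.
Yosef in UTC: 07:05-16:30, 17:35-21:00.
Tara ∩ Emeka: 08:35-13:00, 18:00-20:00.
Tara ∩ Emeka ∩ Imani: 08:35-10:30, 10:45-13:00, 18:00-20:00.
Tara ∩ Emeka ∩ Imani ∩ Noa: 08:35-10:30, 10:45-13:00, 18:00-20:00.
Tara ∩ Emeka ∩ Imani ∩ Noa ∩ Yosef: 08:35-10:30, 10:45-13:00, 18:00-20:00.
The first common window of at least 20 minutes is 08:35-10:30, so the earliest start is 08:35.

08:35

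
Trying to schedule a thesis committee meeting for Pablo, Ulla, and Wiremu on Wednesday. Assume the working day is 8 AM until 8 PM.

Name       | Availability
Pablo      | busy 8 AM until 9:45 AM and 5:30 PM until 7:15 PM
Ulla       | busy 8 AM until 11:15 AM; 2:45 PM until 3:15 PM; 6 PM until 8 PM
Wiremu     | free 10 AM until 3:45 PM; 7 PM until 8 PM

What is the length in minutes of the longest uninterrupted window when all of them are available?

210

Pablo free: 09:45-17:30, 19:15-20:00 (invert busy blocks within the working day).
Ulla free: 11:15-14:45, 15:15-18:00 (invert busy blocks within the working day).
Wiremu free: 10:00-15:45, 19:00-20:00.
Pablo ∩ Ulla: 11:15-14:45, 15:15-17:30.
Pablo ∩ Ulla ∩ Wiremu: 11:15-14:45, 15:15-15:45.
The longest is 11:15-14:45 at 210 minutes.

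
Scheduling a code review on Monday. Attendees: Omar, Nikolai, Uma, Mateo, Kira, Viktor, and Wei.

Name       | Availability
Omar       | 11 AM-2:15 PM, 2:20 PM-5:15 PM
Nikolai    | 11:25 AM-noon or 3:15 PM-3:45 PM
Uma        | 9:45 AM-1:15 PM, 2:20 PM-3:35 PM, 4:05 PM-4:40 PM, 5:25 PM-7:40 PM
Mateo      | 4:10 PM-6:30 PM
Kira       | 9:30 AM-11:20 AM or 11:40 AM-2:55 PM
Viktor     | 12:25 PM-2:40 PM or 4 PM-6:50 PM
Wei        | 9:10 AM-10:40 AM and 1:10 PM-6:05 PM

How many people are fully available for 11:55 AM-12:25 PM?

Omar, Uma, and Kira can make the full 11:55-12:25 slot — that's 3.

3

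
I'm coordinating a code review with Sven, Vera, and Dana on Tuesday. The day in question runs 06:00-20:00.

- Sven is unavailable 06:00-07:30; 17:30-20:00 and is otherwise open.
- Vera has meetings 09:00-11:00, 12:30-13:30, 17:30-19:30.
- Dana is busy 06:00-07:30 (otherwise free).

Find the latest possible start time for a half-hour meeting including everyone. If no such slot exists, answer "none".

Sven free: 07:30-17:30 (invert busy blocks within the working day).
Vera free: 06:00-09:00, 11:00-12:30, 13:30-17:30, 19:30-20:00 (invert busy blocks within the working day).
Dana free: 07:30-20:00 (invert busy blocks within the working day).
Sven ∩ Vera: 07:30-09:00, 11:00-12:30, 13:30-17:30.
Sven ∩ Vera ∩ Dana: 07:30-09:00, 11:00-12:30, 13:30-17:30.
The last common window of at least 30 minutes is 13:30-17:30; a 30-minute meeting can start as late as 17:00 and still end by 17:30.

17:00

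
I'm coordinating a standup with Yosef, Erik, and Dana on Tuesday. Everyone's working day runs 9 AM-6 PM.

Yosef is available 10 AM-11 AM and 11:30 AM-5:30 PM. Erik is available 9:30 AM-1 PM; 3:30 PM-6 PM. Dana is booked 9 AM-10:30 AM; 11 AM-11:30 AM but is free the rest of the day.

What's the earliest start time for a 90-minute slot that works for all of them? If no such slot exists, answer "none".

Yosef free: 10:00-11:00, 11:30-17:30.
Erik free: 09:30-13:00, 15:30-18:00.
Dana free: 10:30-11:00, 11:30-18:00 (invert busy blocks within the working day).
Yosef ∩ Erik: 10:00-11:00, 11:30-13:00, 15:30-17:30.
Yosef ∩ Erik ∩ Dana: 10:30-11:00, 11:30-13:00, 15:30-17:30.
The first common window of at least 90 minutes is 11:30-13:00, so the earliest start is 11:30.

11:30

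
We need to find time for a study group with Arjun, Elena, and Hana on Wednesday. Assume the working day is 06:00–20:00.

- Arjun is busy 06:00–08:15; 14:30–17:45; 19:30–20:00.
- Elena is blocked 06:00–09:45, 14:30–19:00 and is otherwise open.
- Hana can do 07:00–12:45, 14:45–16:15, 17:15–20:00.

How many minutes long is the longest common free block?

Arjun free: 08:15-14:30, 17:45-19:30 (invert busy blocks within the working day).
Elena free: 09:45-14:30, 19:00-20:00 (invert busy blocks within the working day).
Hana free: 07:00-12:45, 14:45-16:15, 17:15-20:00.
Arjun ∩ Elena: 09:45-14:30, 19:00-19:30.
Arjun ∩ Elena ∩ Hana: 09:45-12:45, 19:00-19:30.
So the common availability across everyone is 09:45-12:45, 19:00-19:30.
The longest is 09:45-12:45 at 180 minutes.

180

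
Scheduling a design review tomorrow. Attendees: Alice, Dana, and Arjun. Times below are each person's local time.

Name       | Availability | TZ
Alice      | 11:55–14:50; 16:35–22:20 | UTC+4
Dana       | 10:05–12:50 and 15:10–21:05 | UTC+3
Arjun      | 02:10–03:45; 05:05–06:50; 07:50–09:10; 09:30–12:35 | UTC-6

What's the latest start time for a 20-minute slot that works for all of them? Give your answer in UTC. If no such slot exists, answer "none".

17:45

Alice in UTC: 07:55-10:50, 12:35-18:20 (subtract 4h to convert from UTC+4).
Dana in UTC: 07:05-09:50, 12:10-18:05 (subtract 3h to convert from UTC+3).
Arjun in UTC: 08:10-09:45, 11:05-12:50, 13:50-15:10, 15:30-18:35 (add 6h to convert from UTC-6).
Alice ∩ Dana: 07:55-09:50, 12:35-18:05.
Alice ∩ Dana ∩ Arjun: 08:10-09:45, 12:35-12:50, 13:50-15:10, 15:30-18:05.
The last common window of at least 20 minutes is 15:30-18:05; a 20-minute meeting can start as late as 17:45 and still end by 18:05.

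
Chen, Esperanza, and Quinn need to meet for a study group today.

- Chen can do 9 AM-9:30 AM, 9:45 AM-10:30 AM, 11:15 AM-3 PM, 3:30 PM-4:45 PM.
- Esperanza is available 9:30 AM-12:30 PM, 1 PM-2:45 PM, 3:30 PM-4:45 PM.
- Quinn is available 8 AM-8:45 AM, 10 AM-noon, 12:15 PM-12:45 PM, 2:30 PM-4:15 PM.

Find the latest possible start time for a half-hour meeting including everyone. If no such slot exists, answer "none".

Chen ∩ Esperanza: 09:45-10:30, 11:15-12:30, 13:00-14:45, 15:30-16:45.
Chen ∩ Esperanza ∩ Quinn: 10:00-10:30, 11:15-12:00, 12:15-12:30, 14:30-14:45, 15:30-16:15.
The last common window of at least 30 minutes is 15:30-16:15; a 30-minute meeting can start as late as 15:45 and still end by 16:15.

15:45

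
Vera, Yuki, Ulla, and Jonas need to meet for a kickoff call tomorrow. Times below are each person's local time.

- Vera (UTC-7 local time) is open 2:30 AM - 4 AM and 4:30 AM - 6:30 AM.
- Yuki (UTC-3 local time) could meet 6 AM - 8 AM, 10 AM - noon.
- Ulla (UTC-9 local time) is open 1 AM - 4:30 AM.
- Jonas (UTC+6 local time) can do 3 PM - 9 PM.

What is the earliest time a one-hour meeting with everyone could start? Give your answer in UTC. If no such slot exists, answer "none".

Vera in UTC: 09:30-11:00, 11:30-13:30 (add 7h to convert from UTC-7).
Yuki in UTC: 09:00-11:00, 13:00-15:00 (add 3h to convert from UTC-3).
Ulla in UTC: 10:00-13:30 (add 9h to convert from UTC-9).
Jonas in UTC: 09:00-15:00 (subtract 6h to convert from UTC+6).
Vera ∩ Yuki: 09:30-11:00, 13:00-13:30.
Vera ∩ Yuki ∩ Ulla: 10:00-11:00, 13:00-13:30.
Vera ∩ Yuki ∩ Ulla ∩ Jonas: 10:00-11:00, 13:00-13:30.
So the common availability across everyone is 10:00-11:00, 13:00-13:30.
The first common window of at least 60 minutes is 10:00-11:00, so the earliest start is 10:00.

10:00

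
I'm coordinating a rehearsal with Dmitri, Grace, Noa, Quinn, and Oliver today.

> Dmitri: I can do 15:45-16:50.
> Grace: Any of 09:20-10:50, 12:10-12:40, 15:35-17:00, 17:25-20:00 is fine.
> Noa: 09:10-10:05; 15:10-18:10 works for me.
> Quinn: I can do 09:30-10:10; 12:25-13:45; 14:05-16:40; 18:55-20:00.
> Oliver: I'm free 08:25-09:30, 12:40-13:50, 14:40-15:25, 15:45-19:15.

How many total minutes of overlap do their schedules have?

Dmitri ∩ Grace: 15:45-16:50.
Dmitri ∩ Grace ∩ Noa: 15:45-16:50.
Dmitri ∩ Grace ∩ Noa ∩ Quinn: 15:45-16:40.
Dmitri ∩ Grace ∩ Noa ∩ Quinn ∩ Oliver: 15:45-16:40.
Those are the intersection windows.
That's a single block of 55 minutes.

55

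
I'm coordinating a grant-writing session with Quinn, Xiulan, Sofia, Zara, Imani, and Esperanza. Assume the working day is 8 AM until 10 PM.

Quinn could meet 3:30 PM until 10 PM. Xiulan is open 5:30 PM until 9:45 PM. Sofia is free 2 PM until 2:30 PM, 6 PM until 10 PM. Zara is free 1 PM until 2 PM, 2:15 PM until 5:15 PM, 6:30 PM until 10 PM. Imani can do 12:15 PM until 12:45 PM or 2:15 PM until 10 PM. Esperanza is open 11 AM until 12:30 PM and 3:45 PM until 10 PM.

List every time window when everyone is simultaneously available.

18:30-21:45

Quinn ∩ Xiulan: 17:30-21:45.
Quinn ∩ Xiulan ∩ Sofia: 18:00-21:45.
Quinn ∩ Xiulan ∩ Sofia ∩ Zara: 18:30-21:45.
Quinn ∩ Xiulan ∩ Sofia ∩ Zara ∩ Imani: 18:30-21:45.
Quinn ∩ Xiulan ∩ Sofia ∩ Zara ∩ Imani ∩ Esperanza: 18:30-21:45.
Those are the intersection windows.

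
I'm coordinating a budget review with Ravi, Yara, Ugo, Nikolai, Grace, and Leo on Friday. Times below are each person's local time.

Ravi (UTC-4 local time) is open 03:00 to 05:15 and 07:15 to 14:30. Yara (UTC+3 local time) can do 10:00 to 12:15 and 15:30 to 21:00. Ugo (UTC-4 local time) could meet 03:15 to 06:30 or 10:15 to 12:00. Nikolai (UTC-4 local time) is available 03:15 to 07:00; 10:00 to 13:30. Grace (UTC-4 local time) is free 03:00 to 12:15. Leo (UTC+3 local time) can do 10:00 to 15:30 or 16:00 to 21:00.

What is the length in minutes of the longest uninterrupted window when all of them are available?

120

Ravi in UTC: 07:00-09:15, 11:15-18:30 (add 4h to convert from UTC-4).
Yara in UTC: 07:00-09:15, 12:30-18:00 (subtract 3h to convert from UTC+3).
Ugo in UTC: 07:15-10:30, 14:15-16:00 (add 4h to convert from UTC-4).
Nikolai in UTC: 07:15-11:00, 14:00-17:30 (add 4h to convert from UTC-4).
Grace in UTC: 07:00-16:15 (add 4h to convert from UTC-4).
Leo in UTC: 07:00-12:30, 13:00-18:00 (subtract 3h to convert from UTC+3).
Ravi ∩ Yara: 07:00-09:15, 12:30-18:00.
Ravi ∩ Yara ∩ Ugo: 07:15-09:15, 14:15-16:00.
Ravi ∩ Yara ∩ Ugo ∩ Nikolai: 07:15-09:15, 14:15-16:00.
Ravi ∩ Yara ∩ Ugo ∩ Nikolai ∩ Grace: 07:15-09:15, 14:15-16:00.
Ravi ∩ Yara ∩ Ugo ∩ Nikolai ∩ Grace ∩ Leo: 07:15-09:15, 14:15-16:00.
The longest is 07:15-09:15 at 120 minutes.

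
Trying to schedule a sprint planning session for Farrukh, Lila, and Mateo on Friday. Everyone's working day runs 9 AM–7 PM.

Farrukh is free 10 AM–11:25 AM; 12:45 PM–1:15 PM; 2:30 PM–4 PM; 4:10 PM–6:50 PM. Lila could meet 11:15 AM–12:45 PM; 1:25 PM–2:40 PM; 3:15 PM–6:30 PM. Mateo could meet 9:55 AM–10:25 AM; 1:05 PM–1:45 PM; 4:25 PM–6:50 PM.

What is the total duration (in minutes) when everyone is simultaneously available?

Farrukh ∩ Lila: 11:15-11:25, 14:30-14:40, 15:15-16:00, 16:10-18:30.
Farrukh ∩ Lila ∩ Mateo: 16:25-18:30.
That's a single block of 125 minutes.

125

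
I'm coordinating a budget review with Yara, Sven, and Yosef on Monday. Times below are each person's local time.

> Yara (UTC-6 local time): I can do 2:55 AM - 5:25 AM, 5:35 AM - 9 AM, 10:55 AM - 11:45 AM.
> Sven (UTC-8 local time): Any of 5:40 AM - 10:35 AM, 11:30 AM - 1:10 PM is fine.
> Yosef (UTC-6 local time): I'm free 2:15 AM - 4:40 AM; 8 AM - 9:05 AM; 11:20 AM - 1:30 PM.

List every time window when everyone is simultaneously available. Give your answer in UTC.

14:00-15:00, 17:20-17:45

Yara in UTC: 08:55-11:25, 11:35-15:00, 16:55-17:45 (add 6h to convert from UTC-6).
Sven in UTC: 13:40-18:35, 19:30-21:10 (add 8h to convert from UTC-8).
Yosef in UTC: 08:15-10:40, 14:00-15:05, 17:20-19:30 (add 6h to convert from UTC-6).
Yara ∩ Sven: 13:40-15:00, 16:55-17:45.
Yara ∩ Sven ∩ Yosef: 14:00-15:00, 17:20-17:45.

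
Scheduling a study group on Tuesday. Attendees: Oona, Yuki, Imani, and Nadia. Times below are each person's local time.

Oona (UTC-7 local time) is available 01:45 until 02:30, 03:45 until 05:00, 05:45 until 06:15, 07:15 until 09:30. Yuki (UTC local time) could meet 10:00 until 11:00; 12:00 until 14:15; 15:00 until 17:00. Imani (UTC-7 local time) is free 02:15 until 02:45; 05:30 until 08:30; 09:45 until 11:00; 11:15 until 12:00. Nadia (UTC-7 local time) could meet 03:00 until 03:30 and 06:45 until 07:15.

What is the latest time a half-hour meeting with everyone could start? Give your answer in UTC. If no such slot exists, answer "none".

none

Oona in UTC: 08:45-09:30, 10:45-12:00, 12:45-13:15, 14:15-16:30 (add 7h to convert from UTC-7).
Yuki in UTC: 10:00-11:00, 12:00-14:15, 15:00-17:00.
Imani in UTC: 09:15-09:45, 12:30-15:30, 16:45-18:00, 18:15-19:00 (add 7h to convert from UTC-7).
Nadia in UTC: 10:00-10:30, 13:45-14:15 (add 7h to convert from UTC-7).
Oona ∩ Yuki: 10:45-11:00, 12:45-13:15, 15:00-16:30.
Oona ∩ Yuki ∩ Imani: 12:45-13:15, 15:00-15:30.
Oona ∩ Yuki ∩ Imani ∩ Nadia: ∅.
There is no time when everyone is free.
No common window is at least 30 minutes long.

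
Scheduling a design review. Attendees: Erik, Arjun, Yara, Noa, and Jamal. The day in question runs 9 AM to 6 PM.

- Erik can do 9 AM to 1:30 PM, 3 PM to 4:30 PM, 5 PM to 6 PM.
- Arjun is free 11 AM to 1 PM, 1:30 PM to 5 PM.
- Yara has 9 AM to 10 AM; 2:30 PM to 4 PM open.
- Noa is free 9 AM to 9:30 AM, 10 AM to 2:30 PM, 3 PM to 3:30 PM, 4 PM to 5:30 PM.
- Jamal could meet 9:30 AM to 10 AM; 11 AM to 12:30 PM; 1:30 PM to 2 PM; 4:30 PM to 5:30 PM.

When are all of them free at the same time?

Erik ∩ Arjun: 11:00-13:00, 15:00-16:30.
Erik ∩ Arjun ∩ Yara: 15:00-16:00.
Erik ∩ Arjun ∩ Yara ∩ Noa: 15:00-15:30.
Erik ∩ Arjun ∩ Yara ∩ Noa ∩ Jamal: ∅.
There is no time when everyone is free.

none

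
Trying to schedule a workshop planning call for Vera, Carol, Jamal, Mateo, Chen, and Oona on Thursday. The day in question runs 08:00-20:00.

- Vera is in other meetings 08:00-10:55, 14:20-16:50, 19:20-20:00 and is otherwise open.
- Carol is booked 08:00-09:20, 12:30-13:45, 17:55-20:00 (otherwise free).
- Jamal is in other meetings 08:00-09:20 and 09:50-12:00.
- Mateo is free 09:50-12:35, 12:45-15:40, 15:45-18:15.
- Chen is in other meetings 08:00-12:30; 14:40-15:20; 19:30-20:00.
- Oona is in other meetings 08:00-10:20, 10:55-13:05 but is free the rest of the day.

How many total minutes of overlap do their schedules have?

Vera free: 10:55-14:20, 16:50-19:20 (invert busy blocks within the working day).
Carol free: 09:20-12:30, 13:45-17:55 (invert busy blocks within the working day).
Jamal free: 09:20-09:50, 12:00-20:00 (invert busy blocks within the working day).
Mateo free: 09:50-12:35, 12:45-15:40, 15:45-18:15.
Chen free: 12:30-14:40, 15:20-19:30 (invert busy blocks within the working day).
Oona free: 10:20-10:55, 13:05-20:00 (invert busy blocks within the working day).
Vera ∩ Carol: 10:55-12:30, 13:45-14:20, 16:50-17:55.
Vera ∩ Carol ∩ Jamal: 12:00-12:30, 13:45-14:20, 16:50-17:55.
Vera ∩ Carol ∩ Jamal ∩ Mateo: 12:00-12:30, 13:45-14:20, 16:50-17:55.
Vera ∩ Carol ∩ Jamal ∩ Mateo ∩ Chen: 13:45-14:20, 16:50-17:55.
Vera ∩ Carol ∩ Jamal ∩ Mateo ∩ Chen ∩ Oona: 13:45-14:20, 16:50-17:55.
Summing the common windows: 35 + 65 = 100 minutes.

100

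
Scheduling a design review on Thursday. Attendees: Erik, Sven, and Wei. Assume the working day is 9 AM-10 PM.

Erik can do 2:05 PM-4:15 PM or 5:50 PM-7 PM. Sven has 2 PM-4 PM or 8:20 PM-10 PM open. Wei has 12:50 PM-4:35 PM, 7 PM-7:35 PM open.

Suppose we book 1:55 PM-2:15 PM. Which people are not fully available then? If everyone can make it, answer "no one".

Erik, Sven

Erik: not fully free for 13:55-14:15. Sven: not fully free for 13:55-14:15. Wei: free for 13:55-14:15.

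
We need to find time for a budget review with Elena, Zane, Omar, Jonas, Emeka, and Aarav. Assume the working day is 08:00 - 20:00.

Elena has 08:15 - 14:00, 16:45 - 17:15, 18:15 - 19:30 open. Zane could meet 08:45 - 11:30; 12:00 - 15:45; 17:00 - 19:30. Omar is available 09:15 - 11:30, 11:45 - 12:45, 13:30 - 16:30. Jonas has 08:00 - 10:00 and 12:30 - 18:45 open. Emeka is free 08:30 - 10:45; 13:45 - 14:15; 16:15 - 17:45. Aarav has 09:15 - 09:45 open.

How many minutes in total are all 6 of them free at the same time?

Elena ∩ Zane: 08:45-11:30, 12:00-14:00, 17:00-17:15, 18:15-19:30.
Elena ∩ Zane ∩ Omar: 09:15-11:30, 12:00-12:45, 13:30-14:00.
Elena ∩ Zane ∩ Omar ∩ Jonas: 09:15-10:00, 12:30-12:45, 13:30-14:00.
Elena ∩ Zane ∩ Omar ∩ Jonas ∩ Emeka: 09:15-10:00, 13:45-14:00.
Elena ∩ Zane ∩ Omar ∩ Jonas ∩ Emeka ∩ Aarav: 09:15-09:45.
That's a single block of 30 minutes.

30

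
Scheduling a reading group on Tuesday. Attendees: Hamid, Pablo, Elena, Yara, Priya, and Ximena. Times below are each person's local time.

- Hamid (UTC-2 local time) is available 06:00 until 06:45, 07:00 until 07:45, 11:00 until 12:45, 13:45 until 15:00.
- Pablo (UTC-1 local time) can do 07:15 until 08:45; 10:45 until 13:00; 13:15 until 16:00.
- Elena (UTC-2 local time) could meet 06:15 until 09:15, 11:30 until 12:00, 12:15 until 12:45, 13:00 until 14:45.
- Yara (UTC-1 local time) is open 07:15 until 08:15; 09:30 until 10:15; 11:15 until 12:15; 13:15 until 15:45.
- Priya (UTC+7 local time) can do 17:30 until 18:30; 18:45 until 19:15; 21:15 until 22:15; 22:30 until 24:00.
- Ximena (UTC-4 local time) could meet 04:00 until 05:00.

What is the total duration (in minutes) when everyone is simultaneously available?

0

Hamid in UTC: 08:00-08:45, 09:00-09:45, 13:00-14:45, 15:45-17:00 (add 2h to convert from UTC-2).
Pablo in UTC: 08:15-09:45, 11:45-14:00, 14:15-17:00 (add 1h to convert from UTC-1).
Elena in UTC: 08:15-11:15, 13:30-14:00, 14:15-14:45, 15:00-16:45 (add 2h to convert from UTC-2).
Yara in UTC: 08:15-09:15, 10:30-11:15, 12:15-13:15, 14:15-16:45 (add 1h to convert from UTC-1).
Priya in UTC: 10:30-11:30, 11:45-12:15, 14:15-15:15, 15:30-17:00 (subtract 7h to convert from UTC+7).
Ximena in UTC: 08:00-09:00 (add 4h to convert from UTC-4).
Hamid ∩ Pablo: 08:15-08:45, 09:00-09:45, 13:00-14:00, 14:15-14:45, 15:45-17:00.
Hamid ∩ Pablo ∩ Elena: 08:15-08:45, 09:00-09:45, 13:30-14:00, 14:15-14:45, 15:45-16:45.
Hamid ∩ Pablo ∩ Elena ∩ Yara: 08:15-08:45, 09:00-09:15, 14:15-14:45, 15:45-16:45.
Hamid ∩ Pablo ∩ Elena ∩ Yara ∩ Priya: 14:15-14:45, 15:45-16:45.
Hamid ∩ Pablo ∩ Elena ∩ Yara ∩ Priya ∩ Ximena: ∅.
There is no time when everyone is free.
There is no common window, so the total is 0 minutes.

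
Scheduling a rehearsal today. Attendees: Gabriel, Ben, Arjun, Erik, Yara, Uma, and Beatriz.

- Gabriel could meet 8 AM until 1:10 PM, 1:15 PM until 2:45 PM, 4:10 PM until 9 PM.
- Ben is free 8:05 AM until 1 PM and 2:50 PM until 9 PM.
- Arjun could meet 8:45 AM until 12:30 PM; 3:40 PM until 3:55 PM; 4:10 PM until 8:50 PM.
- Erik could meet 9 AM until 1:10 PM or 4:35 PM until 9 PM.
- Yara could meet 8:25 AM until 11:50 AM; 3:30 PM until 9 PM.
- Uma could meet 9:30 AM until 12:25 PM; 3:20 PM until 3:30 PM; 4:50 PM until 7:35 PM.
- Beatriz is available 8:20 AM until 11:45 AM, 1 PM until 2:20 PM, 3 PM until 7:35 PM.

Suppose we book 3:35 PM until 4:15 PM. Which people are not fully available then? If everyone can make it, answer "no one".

Arjun, Erik, Gabriel, Uma

Gabriel: not fully free for 15:35-16:15. Ben: free for 15:35-16:15. Arjun: not fully free for 15:35-16:15. Erik: not fully free for 15:35-16:15. Yara: free for 15:35-16:15. Uma: not fully free for 15:35-16:15. Beatriz: free for 15:35-16:15.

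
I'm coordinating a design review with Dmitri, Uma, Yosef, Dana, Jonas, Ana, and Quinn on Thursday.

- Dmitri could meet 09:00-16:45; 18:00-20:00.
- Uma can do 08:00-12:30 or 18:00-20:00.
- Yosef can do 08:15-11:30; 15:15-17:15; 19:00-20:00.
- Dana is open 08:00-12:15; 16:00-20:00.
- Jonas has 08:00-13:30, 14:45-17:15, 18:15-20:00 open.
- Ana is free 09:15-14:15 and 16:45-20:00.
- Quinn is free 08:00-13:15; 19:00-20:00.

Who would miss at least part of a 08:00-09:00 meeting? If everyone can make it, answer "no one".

Dmitri: not fully free for 08:00-09:00. Uma: free for 08:00-09:00. Yosef: not fully free for 08:00-09:00. Dana: free for 08:00-09:00. Jonas: free for 08:00-09:00. Ana: not fully free for 08:00-09:00. Quinn: free for 08:00-09:00.

Ana, Dmitri, Yosef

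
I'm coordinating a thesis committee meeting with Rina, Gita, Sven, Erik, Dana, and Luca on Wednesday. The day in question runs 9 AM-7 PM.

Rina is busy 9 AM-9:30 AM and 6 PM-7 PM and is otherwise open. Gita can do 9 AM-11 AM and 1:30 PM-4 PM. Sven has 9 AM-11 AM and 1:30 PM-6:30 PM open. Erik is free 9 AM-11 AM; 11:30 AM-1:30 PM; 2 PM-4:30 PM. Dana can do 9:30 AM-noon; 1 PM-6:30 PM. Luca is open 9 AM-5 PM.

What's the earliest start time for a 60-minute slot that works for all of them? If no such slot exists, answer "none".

09:30

Rina free: 09:30-18:00 (invert busy blocks within the working day).
Gita free: 09:00-11:00, 13:30-16:00.
Sven free: 09:00-11:00, 13:30-18:30.
Erik free: 09:00-11:00, 11:30-13:30, 14:00-16:30.
Dana free: 09:30-12:00, 13:00-18:30.
Luca free: 09:00-17:00.
Rina ∩ Gita: 09:30-11:00, 13:30-16:00.
Rina ∩ Gita ∩ Sven: 09:30-11:00, 13:30-16:00.
Rina ∩ Gita ∩ Sven ∩ Erik: 09:30-11:00, 14:00-16:00.
Rina ∩ Gita ∩ Sven ∩ Erik ∩ Dana: 09:30-11:00, 14:00-16:00.
Rina ∩ Gita ∩ Sven ∩ Erik ∩ Dana ∩ Luca: 09:30-11:00, 14:00-16:00.
The first common window of at least 60 minutes is 09:30-11:00, so the earliest start is 09:30.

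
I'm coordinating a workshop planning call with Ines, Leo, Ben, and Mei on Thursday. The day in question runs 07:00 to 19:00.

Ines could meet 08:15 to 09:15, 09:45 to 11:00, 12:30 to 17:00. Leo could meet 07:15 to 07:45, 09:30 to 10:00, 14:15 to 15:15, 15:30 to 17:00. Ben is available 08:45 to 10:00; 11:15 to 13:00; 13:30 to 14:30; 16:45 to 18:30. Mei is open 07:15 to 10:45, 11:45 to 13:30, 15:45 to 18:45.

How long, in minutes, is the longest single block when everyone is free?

15

Ines ∩ Leo: 09:45-10:00, 14:15-15:15, 15:30-17:00.
Ines ∩ Leo ∩ Ben: 09:45-10:00, 14:15-14:30, 16:45-17:00.
Ines ∩ Leo ∩ Ben ∩ Mei: 09:45-10:00, 16:45-17:00.
The longest is 09:45-10:00 at 15 minutes.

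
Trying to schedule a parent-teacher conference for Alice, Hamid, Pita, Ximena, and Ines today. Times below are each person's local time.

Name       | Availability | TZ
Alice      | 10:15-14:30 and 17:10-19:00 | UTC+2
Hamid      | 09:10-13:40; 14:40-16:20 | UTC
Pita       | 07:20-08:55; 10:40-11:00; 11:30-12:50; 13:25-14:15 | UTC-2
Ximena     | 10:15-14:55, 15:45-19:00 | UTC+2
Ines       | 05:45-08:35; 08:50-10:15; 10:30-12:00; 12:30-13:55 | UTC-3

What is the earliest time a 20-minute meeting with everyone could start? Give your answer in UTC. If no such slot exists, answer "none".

Alice in UTC: 08:15-12:30, 15:10-17:00 (subtract 2h to convert from UTC+2).
Hamid in UTC: 09:10-13:40, 14:40-16:20.
Pita in UTC: 09:20-10:55, 12:40-13:00, 13:30-14:50, 15:25-16:15 (add 2h to convert from UTC-2).
Ximena in UTC: 08:15-12:55, 13:45-17:00 (subtract 2h to convert from UTC+2).
Ines in UTC: 08:45-11:35, 11:50-13:15, 13:30-15:00, 15:30-16:55 (add 3h to convert from UTC-3).
Alice ∩ Hamid: 09:10-12:30, 15:10-16:20.
Alice ∩ Hamid ∩ Pita: 09:20-10:55, 15:25-16:15.
Alice ∩ Hamid ∩ Pita ∩ Ximena: 09:20-10:55, 15:25-16:15.
Alice ∩ Hamid ∩ Pita ∩ Ximena ∩ Ines: 09:20-10:55, 15:30-16:15.
The first common window of at least 20 minutes is 09:20-10:55, so the earliest start is 09:20.

09:20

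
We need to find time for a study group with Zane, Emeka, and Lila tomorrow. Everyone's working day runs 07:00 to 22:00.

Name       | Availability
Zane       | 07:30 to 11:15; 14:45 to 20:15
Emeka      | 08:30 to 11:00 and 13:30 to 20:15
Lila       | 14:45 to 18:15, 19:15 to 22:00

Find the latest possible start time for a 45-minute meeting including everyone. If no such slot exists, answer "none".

Zane ∩ Emeka: 08:30-11:00, 14:45-20:15.
Zane ∩ Emeka ∩ Lila: 14:45-18:15, 19:15-20:15.
So the common availability across everyone is 14:45-18:15, 19:15-20:15.
The last common window of at least 45 minutes is 19:15-20:15; a 45-minute meeting can start as late as 19:30 and still end by 20:15.

19:30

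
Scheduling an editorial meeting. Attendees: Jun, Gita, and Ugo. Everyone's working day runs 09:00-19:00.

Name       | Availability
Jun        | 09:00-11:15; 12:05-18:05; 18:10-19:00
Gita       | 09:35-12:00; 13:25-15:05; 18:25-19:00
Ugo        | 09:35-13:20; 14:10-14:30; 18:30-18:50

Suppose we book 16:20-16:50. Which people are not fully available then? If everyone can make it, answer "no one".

Gita, Ugo

Jun: free for 16:20-16:50. Gita: not fully free for 16:20-16:50. Ugo: not fully free for 16:20-16:50.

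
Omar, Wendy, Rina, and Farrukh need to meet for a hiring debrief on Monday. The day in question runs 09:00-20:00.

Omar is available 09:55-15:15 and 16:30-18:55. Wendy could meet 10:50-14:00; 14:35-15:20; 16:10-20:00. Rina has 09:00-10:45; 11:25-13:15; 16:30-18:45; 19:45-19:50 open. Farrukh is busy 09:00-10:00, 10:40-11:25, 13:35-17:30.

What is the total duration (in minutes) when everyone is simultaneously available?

185

Omar free: 09:55-15:15, 16:30-18:55.
Wendy free: 10:50-14:00, 14:35-15:20, 16:10-20:00.
Rina free: 09:00-10:45, 11:25-13:15, 16:30-18:45, 19:45-19:50.
Farrukh free: 10:00-10:40, 11:25-13:35, 17:30-20:00 (invert busy blocks within the working day).
Omar ∩ Wendy: 10:50-14:00, 14:35-15:15, 16:30-18:55.
Omar ∩ Wendy ∩ Rina: 11:25-13:15, 16:30-18:45.
Omar ∩ Wendy ∩ Rina ∩ Farrukh: 11:25-13:15, 17:30-18:45.
Summing the common windows: 110 + 75 = 185 minutes.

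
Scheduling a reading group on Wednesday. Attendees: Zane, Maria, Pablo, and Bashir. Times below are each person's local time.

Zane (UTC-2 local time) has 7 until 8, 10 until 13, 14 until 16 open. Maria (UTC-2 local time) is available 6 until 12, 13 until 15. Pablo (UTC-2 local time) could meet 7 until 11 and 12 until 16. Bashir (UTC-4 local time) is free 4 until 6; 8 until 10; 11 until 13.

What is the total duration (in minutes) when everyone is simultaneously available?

Zane in UTC: 09:00-10:00, 12:00-15:00, 16:00-18:00 (add 2h to convert from UTC-2).
Maria in UTC: 08:00-14:00, 15:00-17:00 (add 2h to convert from UTC-2).
Pablo in UTC: 09:00-13:00, 14:00-18:00 (add 2h to convert from UTC-2).
Bashir in UTC: 08:00-10:00, 12:00-14:00, 15:00-17:00 (add 4h to convert from UTC-4).
Zane ∩ Maria: 09:00-10:00, 12:00-14:00, 16:00-17:00.
Zane ∩ Maria ∩ Pablo: 09:00-10:00, 12:00-13:00, 16:00-17:00.
Zane ∩ Maria ∩ Pablo ∩ Bashir: 09:00-10:00, 12:00-13:00, 16:00-17:00.
So the common availability across everyone is 09:00-10:00, 12:00-13:00, 16:00-17:00.
Summing the common windows: 60 + 60 + 60 = 180 minutes.

180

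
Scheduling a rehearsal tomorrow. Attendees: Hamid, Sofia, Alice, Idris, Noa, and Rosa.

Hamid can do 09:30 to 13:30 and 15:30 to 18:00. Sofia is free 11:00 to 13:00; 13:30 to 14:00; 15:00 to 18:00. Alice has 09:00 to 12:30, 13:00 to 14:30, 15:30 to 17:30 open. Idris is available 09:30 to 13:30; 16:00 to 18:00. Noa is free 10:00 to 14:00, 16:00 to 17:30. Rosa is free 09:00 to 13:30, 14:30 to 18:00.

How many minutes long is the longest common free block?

Hamid ∩ Sofia: 11:00-13:00, 15:30-18:00.
Hamid ∩ Sofia ∩ Alice: 11:00-12:30, 15:30-17:30.
Hamid ∩ Sofia ∩ Alice ∩ Idris: 11:00-12:30, 16:00-17:30.
Hamid ∩ Sofia ∩ Alice ∩ Idris ∩ Noa: 11:00-12:30, 16:00-17:30.
Hamid ∩ Sofia ∩ Alice ∩ Idris ∩ Noa ∩ Rosa: 11:00-12:30, 16:00-17:30.
Those are the intersection windows.
The longest is 11:00-12:30 at 90 minutes.

90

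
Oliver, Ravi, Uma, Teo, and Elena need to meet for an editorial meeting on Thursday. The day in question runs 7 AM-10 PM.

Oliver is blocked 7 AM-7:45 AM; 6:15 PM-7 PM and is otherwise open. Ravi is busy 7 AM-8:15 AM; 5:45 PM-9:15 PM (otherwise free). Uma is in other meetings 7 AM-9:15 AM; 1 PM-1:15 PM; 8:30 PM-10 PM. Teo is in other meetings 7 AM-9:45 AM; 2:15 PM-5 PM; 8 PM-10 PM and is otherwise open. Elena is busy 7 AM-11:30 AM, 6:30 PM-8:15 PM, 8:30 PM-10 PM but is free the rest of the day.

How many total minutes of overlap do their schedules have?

195

Oliver free: 07:45-18:15, 19:00-22:00 (invert busy blocks within the working day).
Ravi free: 08:15-17:45, 21:15-22:00 (invert busy blocks within the working day).
Uma free: 09:15-13:00, 13:15-20:30 (invert busy blocks within the working day).
Teo free: 09:45-14:15, 17:00-20:00 (invert busy blocks within the working day).
Elena free: 11:30-18:30, 20:15-20:30 (invert busy blocks within the working day).
Oliver ∩ Ravi: 08:15-17:45, 21:15-22:00.
Oliver ∩ Ravi ∩ Uma: 09:15-13:00, 13:15-17:45.
Oliver ∩ Ravi ∩ Uma ∩ Teo: 09:45-13:00, 13:15-14:15, 17:00-17:45.
Oliver ∩ Ravi ∩ Uma ∩ Teo ∩ Elena: 11:30-13:00, 13:15-14:15, 17:00-17:45.
Summing the common windows: 90 + 60 + 45 = 195 minutes.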